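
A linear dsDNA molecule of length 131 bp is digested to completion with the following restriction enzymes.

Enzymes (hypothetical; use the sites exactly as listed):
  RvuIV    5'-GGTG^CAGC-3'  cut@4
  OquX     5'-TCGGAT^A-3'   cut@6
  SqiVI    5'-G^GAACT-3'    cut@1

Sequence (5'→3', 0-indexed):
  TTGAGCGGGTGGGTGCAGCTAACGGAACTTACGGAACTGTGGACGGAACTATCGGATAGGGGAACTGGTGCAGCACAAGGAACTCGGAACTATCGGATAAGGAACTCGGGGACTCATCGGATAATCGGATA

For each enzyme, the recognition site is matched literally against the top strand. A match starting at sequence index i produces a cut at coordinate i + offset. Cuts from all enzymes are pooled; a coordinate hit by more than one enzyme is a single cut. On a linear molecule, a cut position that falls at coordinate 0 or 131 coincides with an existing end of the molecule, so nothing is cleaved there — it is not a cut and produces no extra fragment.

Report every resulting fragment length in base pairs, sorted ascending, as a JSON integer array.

[1,3,4,7,8,9,9,9,9,12,12,12,15,21]

Site scan:
  RvuIV (GGTGCAGC, off=4): starts [11, 66] → cuts [15, 70]
  OquX (TCGGATA, off=6): starts [51, 92, 116, 124] → cuts [57, 98, 122, 130]
  SqiVI (GGAACT, off=1): starts [23, 32, 44, 60, 78, 85, 100] → cuts [24, 33, 45, 61, 79, 86, 101]

All cut coordinates (distinct, sorted): [15, 24, 33, 45, 57, 61, 70, 79, 86, 98, 101, 122, 130]

Fragments:
  [0,15): 15 bp
  [15,24): 9 bp
  [24,33): 9 bp
  [33,45): 12 bp
  [45,57): 12 bp
  [57,61): 4 bp
  [61,70): 9 bp
  [70,79): 9 bp
  [79,86): 7 bp
  [86,98): 12 bp
  [98,101): 3 bp
  [101,122): 21 bp
  [122,130): 8 bp
  [130,131): 1 bp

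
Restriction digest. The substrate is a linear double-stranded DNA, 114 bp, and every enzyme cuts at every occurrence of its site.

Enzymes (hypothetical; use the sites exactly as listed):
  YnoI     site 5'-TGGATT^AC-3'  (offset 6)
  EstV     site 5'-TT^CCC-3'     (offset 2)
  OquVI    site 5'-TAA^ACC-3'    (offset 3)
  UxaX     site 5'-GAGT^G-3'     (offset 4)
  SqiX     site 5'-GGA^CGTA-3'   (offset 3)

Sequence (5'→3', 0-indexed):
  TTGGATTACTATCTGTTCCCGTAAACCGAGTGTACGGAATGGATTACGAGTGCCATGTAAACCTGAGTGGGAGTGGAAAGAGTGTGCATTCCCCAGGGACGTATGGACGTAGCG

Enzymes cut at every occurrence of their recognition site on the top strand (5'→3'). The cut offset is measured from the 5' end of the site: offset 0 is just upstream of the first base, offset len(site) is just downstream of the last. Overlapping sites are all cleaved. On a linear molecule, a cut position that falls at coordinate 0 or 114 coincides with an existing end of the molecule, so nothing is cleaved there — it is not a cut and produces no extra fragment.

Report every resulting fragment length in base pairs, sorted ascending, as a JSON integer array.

Per-enzyme occurrences:
  YnoI TGGATTAC/6: at [1, 39] ⇒ [7, 45]
  EstV TTCCC/2: at [15, 88] ⇒ [17, 90]
  OquVI TAAACC/3: at [21, 57] ⇒ [24, 60]
  UxaX GAGTG/4: at [27, 47, 64, 70, 79] ⇒ [31, 51, 68, 74, 83]
  SqiX GGACGTA/3: at [96, 104] ⇒ [99, 107]

All cut coordinates (distinct, sorted): [7, 17, 24, 31, 45, 51, 60, 68, 74, 83, 90, 99, 107]

Fragment lengths:
  [0,7): 7 bp
  [7,17): 10 bp
  [17,24): 7 bp
  [24,31): 7 bp
  [31,45): 14 bp
  [45,51): 6 bp
  [51,60): 9 bp
  [60,68): 8 bp
  [68,74): 6 bp
  [74,83): 9 bp
  [83,90): 7 bp
  [90,99): 9 bp
  [99,107): 8 bp
  [107,114): 7 bp

[6,6,7,7,7,7,7,8,8,9,9,9,10,14]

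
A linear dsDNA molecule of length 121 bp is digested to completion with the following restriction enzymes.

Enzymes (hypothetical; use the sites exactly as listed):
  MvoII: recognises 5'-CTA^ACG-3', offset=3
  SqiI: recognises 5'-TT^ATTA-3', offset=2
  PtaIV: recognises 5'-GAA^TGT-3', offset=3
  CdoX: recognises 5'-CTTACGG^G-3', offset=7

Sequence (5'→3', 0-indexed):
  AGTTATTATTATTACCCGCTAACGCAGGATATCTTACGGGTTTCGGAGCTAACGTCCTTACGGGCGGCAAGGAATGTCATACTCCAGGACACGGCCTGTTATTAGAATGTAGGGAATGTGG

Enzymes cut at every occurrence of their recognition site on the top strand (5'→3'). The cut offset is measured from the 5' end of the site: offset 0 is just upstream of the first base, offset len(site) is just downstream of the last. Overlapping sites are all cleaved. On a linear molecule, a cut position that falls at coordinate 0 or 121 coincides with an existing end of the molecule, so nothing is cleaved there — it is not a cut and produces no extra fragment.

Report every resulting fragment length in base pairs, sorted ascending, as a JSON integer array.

Site scan:
  MvoII CTAACG/3: at [18, 48] ⇒ [21, 51]
  SqiI TTATTA/2: at [2, 5, 8, 98] ⇒ [4, 7, 10, 100]
  PtaIV GAATGT/3: at [71, 104, 113] ⇒ [74, 107, 116]
  CdoX CTTACGGG/7: at [32, 56] ⇒ [39, 63]

Pooled cuts: [4, 7, 10, 21, 39, 51, 63, 74, 100, 107, 116]

Fragments:
  [0,4): 4 bp
  [4,7): 3 bp
  [7,10): 3 bp
  [10,21): 11 bp
  [21,39): 18 bp
  [39,51): 12 bp
  [51,63): 12 bp
  [63,74): 11 bp
  [74,100): 26 bp
  [100,107): 7 bp
  [107,116): 9 bp
  [116,121): 5 bp

[3,3,4,5,7,9,11,11,12,12,18,26]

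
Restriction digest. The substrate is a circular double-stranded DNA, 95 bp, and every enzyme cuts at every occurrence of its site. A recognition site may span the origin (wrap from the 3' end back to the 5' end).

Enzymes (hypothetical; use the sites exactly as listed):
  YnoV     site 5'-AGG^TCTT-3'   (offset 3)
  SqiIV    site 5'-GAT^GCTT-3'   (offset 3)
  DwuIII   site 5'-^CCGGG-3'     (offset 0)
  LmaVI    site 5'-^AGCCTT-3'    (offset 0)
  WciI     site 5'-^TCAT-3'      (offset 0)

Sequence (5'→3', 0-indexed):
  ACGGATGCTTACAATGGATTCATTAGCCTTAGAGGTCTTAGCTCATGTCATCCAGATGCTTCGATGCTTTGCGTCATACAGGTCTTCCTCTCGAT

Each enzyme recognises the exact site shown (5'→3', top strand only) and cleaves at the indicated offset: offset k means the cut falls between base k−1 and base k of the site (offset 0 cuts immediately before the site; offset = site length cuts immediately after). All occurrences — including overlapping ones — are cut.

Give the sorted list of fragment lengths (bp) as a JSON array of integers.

[5,5,7,8,8,9,10,11,13,19]

Per-enzyme occurrences:
  YnoV AGGTCTT/3: at [32, 79] ⇒ [35, 82]
  SqiIV GATGCTT/3: at [3, 54, 62] ⇒ [6, 57, 65]
  DwuIII (CCGGG, off=0): no sites
  LmaVI AGCCTT/0: at [24] ⇒ [24]
  WciI TCAT/0: at [19, 42, 47, 73] ⇒ [19, 42, 47, 73]

Pooled cuts: [6, 19, 24, 35, 42, 47, 57, 65, 73, 82]

Fragment lengths:
  6→19: 13 bp
  19→24: 5 bp
  24→35: 11 bp
  35→42: 7 bp
  42→47: 5 bp
  47→57: 10 bp
  57→65: 8 bp
  65→73: 8 bp
  73→82: 9 bp
  82→6 (wrap): 95-82+6 = 19 bp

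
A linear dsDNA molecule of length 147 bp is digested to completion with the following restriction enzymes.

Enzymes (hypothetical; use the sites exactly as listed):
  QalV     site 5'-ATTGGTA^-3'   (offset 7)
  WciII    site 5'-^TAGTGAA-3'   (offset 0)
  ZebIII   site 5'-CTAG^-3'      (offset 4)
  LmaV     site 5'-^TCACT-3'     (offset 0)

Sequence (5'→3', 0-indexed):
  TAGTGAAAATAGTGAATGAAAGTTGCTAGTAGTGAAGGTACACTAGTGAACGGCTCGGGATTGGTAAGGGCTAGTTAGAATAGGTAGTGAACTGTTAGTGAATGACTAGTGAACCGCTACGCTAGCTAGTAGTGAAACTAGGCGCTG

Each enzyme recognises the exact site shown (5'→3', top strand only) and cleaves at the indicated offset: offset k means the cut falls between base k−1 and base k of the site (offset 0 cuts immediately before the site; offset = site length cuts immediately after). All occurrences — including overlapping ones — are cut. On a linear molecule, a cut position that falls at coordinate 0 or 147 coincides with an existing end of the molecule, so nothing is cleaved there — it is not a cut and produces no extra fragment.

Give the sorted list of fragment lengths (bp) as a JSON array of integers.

[3,3,4,6,8,9,10,11,11,12,14,16,20,20]

Site scan:
  QalV ATTGGTA/7: at [59] ⇒ [66]
  WciII TAGTGAA/0: at [0, 9, 29, 43, 84, 95, 106, 129] ⇒ [9, 29, 43, 84, 95, 106, 129] (position 0 is a terminus of the linear molecule — no cut)
  ZebIII CTAG/4: at [25, 42, 70, 105, 121, 125, 137] ⇒ [29, 46, 74, 109, 125, 129, 141]
  LmaV (TCACT, off=0): no sites

All cut coordinates (distinct, sorted): [9, 29, 43, 46, 66, 74, 84, 95, 106, 109, 125, 129, 141]

Fragments:
  [0,9): 9 bp
  [9,29): 20 bp
  [29,43): 14 bp
  [43,46): 3 bp
  [46,66): 20 bp
  [66,74): 8 bp
  [74,84): 10 bp
  [84,95): 11 bp
  [95,106): 11 bp
  [106,109): 3 bp
  [109,125): 16 bp
  [125,129): 4 bp
  [129,141): 12 bp
  [141,147): 6 bp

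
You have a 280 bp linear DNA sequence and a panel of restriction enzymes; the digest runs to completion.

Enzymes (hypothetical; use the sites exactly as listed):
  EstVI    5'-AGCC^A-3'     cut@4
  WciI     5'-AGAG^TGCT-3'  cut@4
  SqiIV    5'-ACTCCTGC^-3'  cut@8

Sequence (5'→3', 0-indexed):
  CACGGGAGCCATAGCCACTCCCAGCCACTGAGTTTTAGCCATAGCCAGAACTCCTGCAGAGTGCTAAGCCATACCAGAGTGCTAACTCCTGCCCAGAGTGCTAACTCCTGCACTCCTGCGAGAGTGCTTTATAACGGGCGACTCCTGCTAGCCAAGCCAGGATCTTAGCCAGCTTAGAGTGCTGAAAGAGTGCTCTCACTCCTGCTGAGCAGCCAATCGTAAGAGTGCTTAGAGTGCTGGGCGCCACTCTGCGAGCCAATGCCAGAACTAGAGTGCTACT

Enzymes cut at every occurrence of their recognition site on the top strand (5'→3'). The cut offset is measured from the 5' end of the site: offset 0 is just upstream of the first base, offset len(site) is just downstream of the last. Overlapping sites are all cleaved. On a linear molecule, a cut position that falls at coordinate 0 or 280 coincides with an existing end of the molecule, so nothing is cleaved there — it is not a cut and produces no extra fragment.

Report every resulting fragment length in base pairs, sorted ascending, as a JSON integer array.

[4,5,5,5,6,6,6,7,8,9,9,9,9,9,10,10,11,11,11,12,13,13,14,15,16,23,24]

Site scan:
  EstVI (AGCCA, off=4): starts [6, 12, 22, 36, 42, 66, 149, 154, 166, 210, 253] → cuts [10, 16, 26, 40, 46, 70, 153, 158, 170, 214, 257]
  WciI (AGAGTGCT, off=4): starts [57, 75, 94, 120, 175, 186, 221, 230, 269] → cuts [61, 79, 98, 124, 179, 190, 225, 234, 273]
  SqiIV (ACTCCTGC, off=8): starts [49, 84, 103, 111, 140, 197] → cuts [57, 92, 111, 119, 148, 205]

All cut coordinates (distinct, sorted): [10, 16, 26, 40, 46, 57, 61, 70, 79, 92, 98, 111, 119, 124, 148, 153, 158, 170, 179, 190, 205, 214, 225, 234, 257, 273]

Fragment lengths:
  [0,10): 10 bp
  [10,16): 6 bp
  [16,26): 10 bp
  [26,40): 14 bp
  [40,46): 6 bp
  [46,57): 11 bp
  [57,61): 4 bp
  [61,70): 9 bp
  [70,79): 9 bp
  [79,92): 13 bp
  [92,98): 6 bp
  [98,111): 13 bp
  [111,119): 8 bp
  [119,124): 5 bp
  [124,148): 24 bp
  [148,153): 5 bp
  [153,158): 5 bp
  [158,170): 12 bp
  [170,179): 9 bp
  [179,190): 11 bp
  [190,205): 15 bp
  [205,214): 9 bp
  [214,225): 11 bp
  [225,234): 9 bp
  [234,257): 23 bp
  [257,273): 16 bp
  [273,280): 7 bp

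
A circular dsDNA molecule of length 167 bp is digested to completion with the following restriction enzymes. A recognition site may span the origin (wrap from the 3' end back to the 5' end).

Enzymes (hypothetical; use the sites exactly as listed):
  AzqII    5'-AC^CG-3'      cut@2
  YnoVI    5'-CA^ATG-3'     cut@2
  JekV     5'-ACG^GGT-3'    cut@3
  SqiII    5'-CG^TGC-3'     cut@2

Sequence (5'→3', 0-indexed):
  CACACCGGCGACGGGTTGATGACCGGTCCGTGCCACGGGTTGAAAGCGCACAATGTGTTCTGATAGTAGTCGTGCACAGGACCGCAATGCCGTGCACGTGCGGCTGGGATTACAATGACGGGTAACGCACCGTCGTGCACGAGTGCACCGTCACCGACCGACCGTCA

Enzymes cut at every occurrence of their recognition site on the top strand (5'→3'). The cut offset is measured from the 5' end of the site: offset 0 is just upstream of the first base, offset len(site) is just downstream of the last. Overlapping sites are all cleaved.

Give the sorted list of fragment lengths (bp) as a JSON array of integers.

[4,4,4,5,6,6,6,6,7,7,8,10,10,10,10,13,15,16,20]

Scan for sites:
  AzqII ACCG/2: at [3, 21, 80, 128, 146, 152, 156, 160] ⇒ [5, 23, 82, 130, 148, 154, 158, 162]
  YnoVI CAATG/2: at [50, 84, 112] ⇒ [52, 86, 114]
  JekV ACGGGT/3: at [10, 34, 117] ⇒ [13, 37, 120]
  SqiII CGTGC/2: at [28, 70, 90, 96, 133] ⇒ [30, 72, 92, 98, 135]

All cut coordinates (distinct, sorted): [5, 13, 23, 30, 37, 52, 72, 82, 86, 92, 98, 114, 120, 130, 135, 148, 154, 158, 162]

Fragments:
  5→13: 8 bp
  13→23: 10 bp
  23→30: 7 bp
  30→37: 7 bp
  37→52: 15 bp
  52→72: 20 bp
  72→82: 10 bp
  82→86: 4 bp
  86→92: 6 bp
  92→98: 6 bp
  98→114: 16 bp
  114→120: 6 bp
  120→130: 10 bp
  130→135: 5 bp
  135→148: 13 bp
  148→154: 6 bp
  154→158: 4 bp
  158→162: 4 bp
  162→5 (wrap): 167-162+5 = 10 bp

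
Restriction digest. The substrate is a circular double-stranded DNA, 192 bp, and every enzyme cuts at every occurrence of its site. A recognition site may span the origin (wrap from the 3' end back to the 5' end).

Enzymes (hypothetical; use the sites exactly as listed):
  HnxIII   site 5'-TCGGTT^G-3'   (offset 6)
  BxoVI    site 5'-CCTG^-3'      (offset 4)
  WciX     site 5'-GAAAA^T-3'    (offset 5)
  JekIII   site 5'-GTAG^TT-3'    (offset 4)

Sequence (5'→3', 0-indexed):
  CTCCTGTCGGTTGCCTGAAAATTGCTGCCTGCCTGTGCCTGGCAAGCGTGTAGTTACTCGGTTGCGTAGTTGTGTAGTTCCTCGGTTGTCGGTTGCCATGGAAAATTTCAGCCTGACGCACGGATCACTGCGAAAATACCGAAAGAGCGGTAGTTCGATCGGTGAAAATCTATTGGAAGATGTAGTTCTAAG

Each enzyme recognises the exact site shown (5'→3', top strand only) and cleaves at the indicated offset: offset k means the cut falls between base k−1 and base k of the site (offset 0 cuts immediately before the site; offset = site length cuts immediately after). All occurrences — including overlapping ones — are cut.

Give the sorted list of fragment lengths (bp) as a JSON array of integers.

[4,4,5,6,6,6,7,8,10,10,10,10,11,12,13,15,17,17,21]

Per-enzyme occurrences:
  HnxIII (TCGGTTG, off=6): starts [6, 57, 81, 88] → cuts [12, 63, 87, 94]
  BxoVI (CCTG, off=4): starts [2, 13, 27, 31, 37, 111] → cuts [6, 17, 31, 35, 41, 115]
  WciX (GAAAAT, off=5): starts [16, 100, 131, 163] → cuts [21, 105, 136, 168]
  JekIII (GTAGTT, off=4): starts [49, 65, 73, 149, 181] → cuts [53, 69, 77, 153, 185]

All cut coordinates (distinct, sorted): [6, 12, 17, 21, 31, 35, 41, 53, 63, 69, 77, 87, 94, 105, 115, 136, 153, 168, 185]

Fragments:
  6→12: 6 bp
  12→17: 5 bp
  17→21: 4 bp
  21→31: 10 bp
  31→35: 4 bp
  35→41: 6 bp
  41→53: 12 bp
  53→63: 10 bp
  63→69: 6 bp
  69→77: 8 bp
  77→87: 10 bp
  87→94: 7 bp
  94→105: 11 bp
  105→115: 10 bp
  115→136: 21 bp
  136→153: 17 bp
  153→168: 15 bp
  168→185: 17 bp
  185→6 (wrap): 192-185+6 = 13 bp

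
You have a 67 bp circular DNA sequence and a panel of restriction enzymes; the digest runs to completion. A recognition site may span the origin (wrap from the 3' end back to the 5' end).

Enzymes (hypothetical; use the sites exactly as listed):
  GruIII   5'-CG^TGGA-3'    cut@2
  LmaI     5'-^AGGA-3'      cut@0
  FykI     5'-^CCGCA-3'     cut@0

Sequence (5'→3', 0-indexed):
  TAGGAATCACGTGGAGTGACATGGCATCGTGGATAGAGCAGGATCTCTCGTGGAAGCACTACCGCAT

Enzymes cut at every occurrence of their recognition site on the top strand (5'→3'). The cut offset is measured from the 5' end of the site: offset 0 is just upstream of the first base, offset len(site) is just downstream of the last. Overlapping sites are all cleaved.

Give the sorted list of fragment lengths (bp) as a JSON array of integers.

[7,10,10,11,11,18]

Per-enzyme occurrences:
  GruIII (CGTGGA, off=2): starts [9, 27, 48] → cuts [11, 29, 50]
  LmaI (AGGA, off=0): starts [1, 39] → cuts [1, 39]
  FykI (CCGCA, off=0): starts [61] → cuts [61]

All cut coordinates (distinct, sorted): [1, 11, 29, 39, 50, 61]

Fragment lengths:
  1→11: 10 bp
  11→29: 18 bp
  29→39: 10 bp
  39→50: 11 bp
  50→61: 11 bp
  61→1 (wrap): 67-61+1 = 7 bp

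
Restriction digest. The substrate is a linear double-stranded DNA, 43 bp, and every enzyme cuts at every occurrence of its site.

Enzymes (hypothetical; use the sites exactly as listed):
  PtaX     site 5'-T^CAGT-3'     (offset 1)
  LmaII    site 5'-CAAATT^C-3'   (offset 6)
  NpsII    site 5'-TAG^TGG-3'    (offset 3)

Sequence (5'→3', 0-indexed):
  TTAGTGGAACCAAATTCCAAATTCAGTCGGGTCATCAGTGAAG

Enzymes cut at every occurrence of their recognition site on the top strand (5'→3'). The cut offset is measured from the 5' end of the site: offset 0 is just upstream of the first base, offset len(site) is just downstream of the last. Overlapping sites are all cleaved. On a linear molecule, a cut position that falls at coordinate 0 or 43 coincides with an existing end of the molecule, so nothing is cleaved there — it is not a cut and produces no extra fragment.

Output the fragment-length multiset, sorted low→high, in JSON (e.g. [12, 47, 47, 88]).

Site scan:
  PtaX TCAGT/1: at [22, 34] ⇒ [23, 35]
  LmaII CAAATTC/6: at [10, 17] ⇒ [16, 23]
  NpsII TAGTGG/3: at [1] ⇒ [4]

All cut coordinates (distinct, sorted): [4, 16, 23, 35]

Fragments:
  [0,4): 4 bp
  [4,16): 12 bp
  [16,23): 7 bp
  [23,35): 12 bp
  [35,43): 8 bp

[4,7,8,12,12]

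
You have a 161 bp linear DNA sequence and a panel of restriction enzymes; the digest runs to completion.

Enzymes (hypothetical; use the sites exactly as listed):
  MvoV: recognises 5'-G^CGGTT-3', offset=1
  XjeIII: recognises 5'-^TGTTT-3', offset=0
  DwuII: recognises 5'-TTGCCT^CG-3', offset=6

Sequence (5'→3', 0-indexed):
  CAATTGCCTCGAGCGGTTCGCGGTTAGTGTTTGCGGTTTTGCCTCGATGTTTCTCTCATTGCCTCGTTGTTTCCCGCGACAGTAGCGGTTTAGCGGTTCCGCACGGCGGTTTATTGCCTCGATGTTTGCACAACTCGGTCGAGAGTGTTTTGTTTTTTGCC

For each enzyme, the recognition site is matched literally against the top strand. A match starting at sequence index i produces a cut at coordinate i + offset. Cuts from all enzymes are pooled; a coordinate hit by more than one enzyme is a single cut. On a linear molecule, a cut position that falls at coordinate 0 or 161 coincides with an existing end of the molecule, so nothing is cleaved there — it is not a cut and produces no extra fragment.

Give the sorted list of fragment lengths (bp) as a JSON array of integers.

[3,3,3,4,5,6,7,7,8,9,11,11,13,13,17,18,23]

Scan for sites:
  MvoV GCGGTT/1: at [12, 19, 32, 84, 92, 105] ⇒ [13, 20, 33, 85, 93, 106]
  XjeIII TGTTT/0: at [27, 47, 67, 122, 145, 150] ⇒ [27, 47, 67, 122, 145, 150]
  DwuII TTGCCTCG/6: at [3, 38, 58, 113] ⇒ [9, 44, 64, 119]

All cut coordinates (distinct, sorted): [9, 13, 20, 27, 33, 44, 47, 64, 67, 85, 93, 106, 119, 122, 145, 150]

Fragments:
  [0,9): 9 bp
  [9,13): 4 bp
  [13,20): 7 bp
  [20,27): 7 bp
  [27,33): 6 bp
  [33,44): 11 bp
  [44,47): 3 bp
  [47,64): 17 bp
  [64,67): 3 bp
  [67,85): 18 bp
  [85,93): 8 bp
  [93,106): 13 bp
  [106,119): 13 bp
  [119,122): 3 bp
  [122,145): 23 bp
  [145,150): 5 bp
  [150,161): 11 bp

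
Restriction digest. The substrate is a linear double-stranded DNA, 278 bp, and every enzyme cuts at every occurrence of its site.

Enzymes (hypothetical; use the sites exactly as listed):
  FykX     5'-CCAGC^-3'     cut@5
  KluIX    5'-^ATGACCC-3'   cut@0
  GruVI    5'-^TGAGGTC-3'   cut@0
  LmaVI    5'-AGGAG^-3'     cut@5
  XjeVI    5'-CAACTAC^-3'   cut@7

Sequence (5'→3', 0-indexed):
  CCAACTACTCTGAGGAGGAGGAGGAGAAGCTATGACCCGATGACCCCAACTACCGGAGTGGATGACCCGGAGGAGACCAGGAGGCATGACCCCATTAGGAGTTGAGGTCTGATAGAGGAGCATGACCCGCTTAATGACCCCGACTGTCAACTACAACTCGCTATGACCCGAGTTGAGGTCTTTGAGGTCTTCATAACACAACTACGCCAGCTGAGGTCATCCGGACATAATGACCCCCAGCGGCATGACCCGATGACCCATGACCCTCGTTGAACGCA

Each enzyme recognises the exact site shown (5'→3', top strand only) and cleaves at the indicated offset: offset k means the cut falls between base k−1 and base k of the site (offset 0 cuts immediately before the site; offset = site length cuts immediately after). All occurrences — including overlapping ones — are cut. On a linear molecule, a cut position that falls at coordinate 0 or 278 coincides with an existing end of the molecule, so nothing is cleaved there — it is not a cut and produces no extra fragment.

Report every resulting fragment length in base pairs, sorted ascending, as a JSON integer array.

Scan for sites:
  FykX CCAGC/5: at [206, 236] ⇒ [211, 241]
  KluIX ATGACCC/0: at [31, 39, 61, 85, 121, 133, 162, 229, 244, 252, 259] ⇒ [31, 39, 61, 85, 121, 133, 162, 229, 244, 252, 259]
  GruVI TGAGGTC/0: at [102, 173, 182, 211] ⇒ [102, 173, 182, 211]
  LmaVI AGGAG/5: at [12, 15, 18, 21, 70, 78, 96, 115] ⇒ [17, 20, 23, 26, 75, 83, 101, 120]
  XjeVI CAACTAC/7: at [1, 46, 147, 198] ⇒ [8, 53, 154, 205]

All cut coordinates (distinct, sorted): [8, 17, 20, 23, 26, 31, 39, 53, 61, 75, 83, 85, 101, 102, 120, 121, 133, 154, 162, 173, 182, 205, 211, 229, 241, 244, 252, 259]

Fragments:
  [0,8): 8 bp
  [8,17): 9 bp
  [17,20): 3 bp
  [20,23): 3 bp
  [23,26): 3 bp
  [26,31): 5 bp
  [31,39): 8 bp
  [39,53): 14 bp
  [53,61): 8 bp
  [61,75): 14 bp
  [75,83): 8 bp
  [83,85): 2 bp
  [85,101): 16 bp
  [101,102): 1 bp
  [102,120): 18 bp
  [120,121): 1 bp
  [121,133): 12 bp
  [133,154): 21 bp
  [154,162): 8 bp
  [162,173): 11 bp
  [173,182): 9 bp
  [182,205): 23 bp
  [205,211): 6 bp
  [211,229): 18 bp
  [229,241): 12 bp
  [241,244): 3 bp
  [244,252): 8 bp
  [252,259): 7 bp
  [259,278): 19 bp

[1,1,2,3,3,3,3,5,6,7,8,8,8,8,8,8,9,9,11,12,12,14,14,16,18,18,19,21,23]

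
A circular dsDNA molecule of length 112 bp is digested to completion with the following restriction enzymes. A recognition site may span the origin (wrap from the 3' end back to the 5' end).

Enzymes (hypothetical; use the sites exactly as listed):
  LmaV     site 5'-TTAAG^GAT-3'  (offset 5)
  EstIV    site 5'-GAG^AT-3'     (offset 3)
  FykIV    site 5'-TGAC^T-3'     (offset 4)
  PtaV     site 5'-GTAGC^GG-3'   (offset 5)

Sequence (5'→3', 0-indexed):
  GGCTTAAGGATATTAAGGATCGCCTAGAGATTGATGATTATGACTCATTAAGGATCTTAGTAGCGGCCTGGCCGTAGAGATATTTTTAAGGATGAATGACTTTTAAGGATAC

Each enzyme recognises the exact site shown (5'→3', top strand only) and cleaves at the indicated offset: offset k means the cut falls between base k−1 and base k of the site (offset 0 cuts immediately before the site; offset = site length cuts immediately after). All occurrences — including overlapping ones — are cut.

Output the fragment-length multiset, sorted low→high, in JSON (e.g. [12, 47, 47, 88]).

Per-enzyme occurrences:
  LmaV TTAAGGAT/5: at [3, 12, 47, 85, 102] ⇒ [8, 17, 52, 90, 107]
  EstIV GAGAT/3: at [26, 76] ⇒ [29, 79]
  FykIV TGACT/4: at [40, 96] ⇒ [44, 100]
  PtaV GTAGCGG/5: at [59] ⇒ [64]

Pooled cuts: [8, 17, 29, 44, 52, 64, 79, 90, 100, 107]

Fragments:
  8→17: 9 bp
  17→29: 12 bp
  29→44: 15 bp
  44→52: 8 bp
  52→64: 12 bp
  64→79: 15 bp
  79→90: 11 bp
  90→100: 10 bp
  100→107: 7 bp
  107→8 (wrap): 112-107+8 = 13 bp

[7,8,9,10,11,12,12,13,15,15]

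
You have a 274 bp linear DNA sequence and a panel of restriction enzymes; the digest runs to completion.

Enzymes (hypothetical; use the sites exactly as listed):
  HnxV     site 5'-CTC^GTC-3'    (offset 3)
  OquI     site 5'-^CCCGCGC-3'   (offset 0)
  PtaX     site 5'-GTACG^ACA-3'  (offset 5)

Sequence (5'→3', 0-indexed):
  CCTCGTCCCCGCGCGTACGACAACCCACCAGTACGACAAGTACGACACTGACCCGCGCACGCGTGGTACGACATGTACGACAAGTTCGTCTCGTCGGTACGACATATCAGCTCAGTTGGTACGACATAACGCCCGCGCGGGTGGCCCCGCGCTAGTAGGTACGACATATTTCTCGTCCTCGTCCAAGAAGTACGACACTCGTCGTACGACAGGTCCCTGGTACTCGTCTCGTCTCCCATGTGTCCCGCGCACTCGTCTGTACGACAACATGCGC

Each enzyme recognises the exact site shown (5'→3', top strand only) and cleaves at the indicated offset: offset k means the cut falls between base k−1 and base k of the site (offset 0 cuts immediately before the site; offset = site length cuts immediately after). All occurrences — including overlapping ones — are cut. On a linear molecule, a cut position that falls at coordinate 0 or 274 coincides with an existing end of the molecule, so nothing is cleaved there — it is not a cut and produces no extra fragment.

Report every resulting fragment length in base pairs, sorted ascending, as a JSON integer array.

Per-enzyme occurrences:
  HnxV (CTCGTC, off=3): starts [1, 89, 171, 177, 197, 222, 227, 251] → cuts [4, 92, 174, 180, 200, 225, 230, 254]
  OquI (CCCGCGC, off=0): starts [7, 51, 131, 145, 243] → cuts [7, 51, 131, 145, 243]
  PtaX (GTACGACA, off=5): starts [14, 30, 39, 65, 74, 96, 118, 158, 189, 203, 258] → cuts [19, 35, 44, 70, 79, 101, 123, 163, 194, 208, 263]

Pooled cuts: [4, 7, 19, 35, 44, 51, 70, 79, 92, 101, 123, 131, 145, 163, 174, 180, 194, 200, 208, 225, 230, 243, 254, 263]

Fragment lengths:
  [0,4): 4 bp
  [4,7): 3 bp
  [7,19): 12 bp
  [19,35): 16 bp
  [35,44): 9 bp
  [44,51): 7 bp
  [51,70): 19 bp
  [70,79): 9 bp
  [79,92): 13 bp
  [92,101): 9 bp
  [101,123): 22 bp
  [123,131): 8 bp
  [131,145): 14 bp
  [145,163): 18 bp
  [163,174): 11 bp
  [174,180): 6 bp
  [180,194): 14 bp
  [194,200): 6 bp
  [200,208): 8 bp
  [208,225): 17 bp
  [225,230): 5 bp
  [230,243): 13 bp
  [243,254): 11 bp
  [254,263): 9 bp
  [263,274): 11 bp

[3,4,5,6,6,7,8,8,9,9,9,9,11,11,11,12,13,13,14,14,16,17,18,19,22]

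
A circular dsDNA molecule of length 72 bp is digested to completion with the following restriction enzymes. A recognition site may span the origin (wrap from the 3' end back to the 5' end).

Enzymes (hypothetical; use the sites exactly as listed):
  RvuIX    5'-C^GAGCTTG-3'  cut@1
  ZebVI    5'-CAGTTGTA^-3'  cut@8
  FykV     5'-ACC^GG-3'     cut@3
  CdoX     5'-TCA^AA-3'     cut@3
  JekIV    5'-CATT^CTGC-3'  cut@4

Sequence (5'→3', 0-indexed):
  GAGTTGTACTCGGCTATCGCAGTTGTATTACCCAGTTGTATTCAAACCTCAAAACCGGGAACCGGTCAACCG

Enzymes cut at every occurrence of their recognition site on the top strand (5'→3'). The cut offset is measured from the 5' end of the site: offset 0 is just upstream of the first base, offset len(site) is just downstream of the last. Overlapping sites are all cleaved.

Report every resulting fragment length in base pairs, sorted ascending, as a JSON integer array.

[4,5,7,7,8,13,28]

Scan for sites:
  RvuIX (CGAGCTTG, off=1): no sites
  ZebVI CAGTTGTA/8: at [19, 32] ⇒ [27, 40]
  FykV ACCGG/3: at [53, 60, 68] ⇒ [56, 63, 71]
  CdoX TCAAA/3: at [41, 48] ⇒ [44, 51]
  JekIV (CATTCTGC, off=4): no sites

Pooled cuts: [27, 40, 44, 51, 56, 63, 71]

Fragments:
  27→40: 13 bp
  40→44: 4 bp
  44→51: 7 bp
  51→56: 5 bp
  56→63: 7 bp
  63→71: 8 bp
  71→27 (wrap): 72-71+27 = 28 bp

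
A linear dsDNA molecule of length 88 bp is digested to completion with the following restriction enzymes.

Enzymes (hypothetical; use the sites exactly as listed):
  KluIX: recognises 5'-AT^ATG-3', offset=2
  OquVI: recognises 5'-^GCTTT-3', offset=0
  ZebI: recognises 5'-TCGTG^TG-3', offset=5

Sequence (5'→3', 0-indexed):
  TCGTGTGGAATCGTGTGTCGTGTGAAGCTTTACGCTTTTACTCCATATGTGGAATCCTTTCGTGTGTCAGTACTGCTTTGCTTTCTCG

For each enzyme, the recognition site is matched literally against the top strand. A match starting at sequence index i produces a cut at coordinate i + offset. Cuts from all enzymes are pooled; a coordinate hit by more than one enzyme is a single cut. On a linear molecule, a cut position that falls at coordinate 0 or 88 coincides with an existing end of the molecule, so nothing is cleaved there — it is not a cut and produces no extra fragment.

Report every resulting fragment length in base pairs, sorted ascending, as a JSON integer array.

[4,5,5,7,7,9,10,10,13,18]

Per-enzyme occurrences:
  KluIX ATATG/2: at [44] ⇒ [46]
  OquVI GCTTT/0: at [26, 33, 74, 79] ⇒ [26, 33, 74, 79]
  ZebI TCGTGTG/5: at [0, 10, 17, 59] ⇒ [5, 15, 22, 64]

All cut coordinates (distinct, sorted): [5, 15, 22, 26, 33, 46, 64, 74, 79]

Fragment lengths:
  [0,5): 5 bp
  [5,15): 10 bp
  [15,22): 7 bp
  [22,26): 4 bp
  [26,33): 7 bp
  [33,46): 13 bp
  [46,64): 18 bp
  [64,74): 10 bp
  [74,79): 5 bp
  [79,88): 9 bp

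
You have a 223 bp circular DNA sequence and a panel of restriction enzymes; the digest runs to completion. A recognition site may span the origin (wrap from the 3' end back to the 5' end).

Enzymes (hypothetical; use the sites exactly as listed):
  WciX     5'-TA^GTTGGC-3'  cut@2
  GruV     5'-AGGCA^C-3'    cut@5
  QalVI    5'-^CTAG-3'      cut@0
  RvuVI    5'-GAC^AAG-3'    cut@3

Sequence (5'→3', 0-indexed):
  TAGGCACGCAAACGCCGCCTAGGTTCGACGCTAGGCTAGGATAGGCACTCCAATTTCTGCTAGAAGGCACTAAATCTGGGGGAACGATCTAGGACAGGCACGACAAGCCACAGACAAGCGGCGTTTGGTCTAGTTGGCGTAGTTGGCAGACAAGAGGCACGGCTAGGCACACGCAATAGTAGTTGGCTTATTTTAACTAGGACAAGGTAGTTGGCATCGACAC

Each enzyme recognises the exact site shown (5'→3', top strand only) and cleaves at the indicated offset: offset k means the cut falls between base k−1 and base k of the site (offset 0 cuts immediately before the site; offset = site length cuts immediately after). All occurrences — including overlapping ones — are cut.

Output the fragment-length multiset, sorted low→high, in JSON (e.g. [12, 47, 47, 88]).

[3,3,4,5,6,7,7,7,8,9,10,10,11,12,12,12,12,12,12,13,14,15,19]

Per-enzyme occurrences:
  WciX TAGTTGGC/2: at [130, 139, 179, 207] ⇒ [132, 141, 181, 209]
  GruV AGGCAC/5: at [1, 42, 64, 95, 154, 164] ⇒ [6, 47, 69, 100, 159, 169]
  QalVI CTAG/0: at [18, 30, 35, 59, 88, 129, 162, 196, 222] ⇒ [18, 30, 35, 59, 88, 129, 162, 196, 222]
  RvuVI GACAAG/3: at [101, 112, 148, 200] ⇒ [104, 115, 151, 203]

Pooled cuts: [6, 18, 30, 35, 47, 59, 69, 88, 100, 104, 115, 129, 132, 141, 151, 159, 162, 169, 181, 196, 203, 209, 222]

Fragments:
  6→18: 12 bp
  18→30: 12 bp
  30→35: 5 bp
  35→47: 12 bp
  47→59: 12 bp
  59→69: 10 bp
  69→88: 19 bp
  88→100: 12 bp
  100→104: 4 bp
  104→115: 11 bp
  115→129: 14 bp
  129→132: 3 bp
  132→141: 9 bp
  141→151: 10 bp
  151→159: 8 bp
  159→162: 3 bp
  162→169: 7 bp
  169→181: 12 bp
  181→196: 15 bp
  196→203: 7 bp
  203→209: 6 bp
  209→222: 13 bp
  222→6 (wrap): 223-222+6 = 7 bp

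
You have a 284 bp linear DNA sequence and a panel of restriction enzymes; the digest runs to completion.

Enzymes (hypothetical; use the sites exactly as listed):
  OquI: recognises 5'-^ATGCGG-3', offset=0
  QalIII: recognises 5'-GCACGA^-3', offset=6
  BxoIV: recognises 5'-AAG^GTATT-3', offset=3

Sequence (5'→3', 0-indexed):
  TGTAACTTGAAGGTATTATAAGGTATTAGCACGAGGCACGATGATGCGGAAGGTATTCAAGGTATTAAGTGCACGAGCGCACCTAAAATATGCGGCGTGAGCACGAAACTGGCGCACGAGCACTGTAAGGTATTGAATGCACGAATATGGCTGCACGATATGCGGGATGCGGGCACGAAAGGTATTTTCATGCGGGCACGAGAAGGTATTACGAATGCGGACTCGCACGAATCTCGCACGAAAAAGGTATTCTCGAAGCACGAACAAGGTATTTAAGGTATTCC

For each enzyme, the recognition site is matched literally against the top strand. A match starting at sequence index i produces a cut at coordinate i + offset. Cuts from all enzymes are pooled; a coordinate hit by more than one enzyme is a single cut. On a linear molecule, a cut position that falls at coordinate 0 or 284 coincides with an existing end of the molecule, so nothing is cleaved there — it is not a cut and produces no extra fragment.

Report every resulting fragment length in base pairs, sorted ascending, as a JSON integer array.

[1,2,3,4,5,5,7,7,7,8,9,9,9,9,10,10,11,12,12,12,12,13,13,14,15,15,16,17,17]

Scan for sites:
  OquI (ATGCGG, off=0): starts [43, 89, 159, 166, 189, 214] → cuts [43, 89, 159, 166, 189, 214]
  QalIII (GCACGA, off=6): starts [28, 35, 70, 100, 113, 138, 152, 172, 195, 224, 235, 257] → cuts [34, 41, 76, 106, 119, 144, 158, 178, 201, 230, 241, 263]
  BxoIV (AAGGTATT, off=3): starts [9, 19, 49, 58, 126, 178, 202, 243, 265, 274] → cuts [12, 22, 52, 61, 129, 181, 205, 246, 268, 277]

All cut coordinates (distinct, sorted): [12, 22, 34, 41, 43, 52, 61, 76, 89, 106, 119, 129, 144, 158, 159, 166, 178, 181, 189, 201, 205, 214, 230, 241, 246, 263, 268, 277]

Fragment lengths:
  [0,12): 12 bp
  [12,22): 10 bp
  [22,34): 12 bp
  [34,41): 7 bp
  [41,43): 2 bp
  [43,52): 9 bp
  [52,61): 9 bp
  [61,76): 15 bp
  [76,89): 13 bp
  [89,106): 17 bp
  [106,119): 13 bp
  [119,129): 10 bp
  [129,144): 15 bp
  [144,158): 14 bp
  [158,159): 1 bp
  [159,166): 7 bp
  [166,178): 12 bp
  [178,181): 3 bp
  [181,189): 8 bp
  [189,201): 12 bp
  [201,205): 4 bp
  [205,214): 9 bp
  [214,230): 16 bp
  [230,241): 11 bp
  [241,246): 5 bp
  [246,263): 17 bp
  [263,268): 5 bp
  [268,277): 9 bp
  [277,284): 7 bp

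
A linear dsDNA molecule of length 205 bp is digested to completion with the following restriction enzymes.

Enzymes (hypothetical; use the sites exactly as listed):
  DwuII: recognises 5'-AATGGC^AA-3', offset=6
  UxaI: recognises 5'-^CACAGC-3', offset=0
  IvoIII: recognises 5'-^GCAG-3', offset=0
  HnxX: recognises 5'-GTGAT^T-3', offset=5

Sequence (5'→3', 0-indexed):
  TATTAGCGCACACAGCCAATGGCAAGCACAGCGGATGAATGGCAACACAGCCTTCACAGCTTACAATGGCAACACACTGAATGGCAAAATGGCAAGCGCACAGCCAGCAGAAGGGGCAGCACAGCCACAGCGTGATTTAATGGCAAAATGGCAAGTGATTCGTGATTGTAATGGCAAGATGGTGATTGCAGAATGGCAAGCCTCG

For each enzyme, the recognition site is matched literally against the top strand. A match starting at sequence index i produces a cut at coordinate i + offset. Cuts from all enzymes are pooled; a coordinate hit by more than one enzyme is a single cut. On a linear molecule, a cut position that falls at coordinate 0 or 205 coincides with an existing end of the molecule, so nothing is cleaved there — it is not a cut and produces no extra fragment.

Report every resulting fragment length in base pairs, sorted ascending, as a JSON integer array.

[1,2,3,4,5,6,7,7,8,8,8,8,8,9,9,9,10,10,11,11,13,15,16,17]

Scan for sites:
  DwuII AATGGCAA/6: at [17, 37, 64, 79, 87, 138, 146, 169, 191] ⇒ [23, 43, 70, 85, 93, 144, 152, 175, 197]
  UxaI CACAGC/0: at [10, 26, 45, 54, 98, 119, 125] ⇒ [10, 26, 45, 54, 98, 119, 125]
  IvoIII GCAG/0: at [106, 115, 187] ⇒ [106, 115, 187]
  HnxX GTGATT/5: at [131, 154, 161, 181] ⇒ [136, 159, 166, 186]

Pooled cuts: [10, 23, 26, 43, 45, 54, 70, 85, 93, 98, 106, 115, 119, 125, 136, 144, 152, 159, 166, 175, 186, 187, 197]

Fragment lengths:
  [0,10): 10 bp
  [10,23): 13 bp
  [23,26): 3 bp
  [26,43): 17 bp
  [43,45): 2 bp
  [45,54): 9 bp
  [54,70): 16 bp
  [70,85): 15 bp
  [85,93): 8 bp
  [93,98): 5 bp
  [98,106): 8 bp
  [106,115): 9 bp
  [115,119): 4 bp
  [119,125): 6 bp
  [125,136): 11 bp
  [136,144): 8 bp
  [144,152): 8 bp
  [152,159): 7 bp
  [159,166): 7 bp
  [166,175): 9 bp
  [175,186): 11 bp
  [186,187): 1 bp
  [187,197): 10 bp
  [197,205): 8 bp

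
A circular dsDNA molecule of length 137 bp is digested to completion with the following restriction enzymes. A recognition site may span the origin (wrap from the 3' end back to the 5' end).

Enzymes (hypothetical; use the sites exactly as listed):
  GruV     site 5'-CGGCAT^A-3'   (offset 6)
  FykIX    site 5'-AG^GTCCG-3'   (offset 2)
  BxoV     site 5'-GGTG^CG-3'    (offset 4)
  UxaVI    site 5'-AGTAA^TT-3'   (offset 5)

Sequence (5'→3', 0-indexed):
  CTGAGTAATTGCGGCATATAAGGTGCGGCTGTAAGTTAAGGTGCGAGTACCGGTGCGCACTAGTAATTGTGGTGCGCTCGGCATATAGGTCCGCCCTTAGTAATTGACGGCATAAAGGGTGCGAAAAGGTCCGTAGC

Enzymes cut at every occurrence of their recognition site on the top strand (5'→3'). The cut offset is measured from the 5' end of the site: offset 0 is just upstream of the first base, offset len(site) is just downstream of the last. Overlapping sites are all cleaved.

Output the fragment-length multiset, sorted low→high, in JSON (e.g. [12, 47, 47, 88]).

Scan for sites:
  GruV CGGCATA/6: at [11, 78, 107] ⇒ [17, 84, 113]
  FykIX AGGTCCG/2: at [86, 126] ⇒ [88, 128]
  BxoV GGTGCG/4: at [21, 39, 51, 70, 117] ⇒ [25, 43, 55, 74, 121]
  UxaVI AGTAATT/5: at [3, 61, 98] ⇒ [8, 66, 103]

All cut coordinates (distinct, sorted): [8, 17, 25, 43, 55, 66, 74, 84, 88, 103, 113, 121, 128]

Fragment lengths:
  8→17: 9 bp
  17→25: 8 bp
  25→43: 18 bp
  43→55: 12 bp
  55→66: 11 bp
  66→74: 8 bp
  74→84: 10 bp
  84→88: 4 bp
  88→103: 15 bp
  103→113: 10 bp
  113→121: 8 bp
  121→128: 7 bp
  128→8 (wrap): 137-128+8 = 17 bp

[4,7,8,8,8,9,10,10,11,12,15,17,18]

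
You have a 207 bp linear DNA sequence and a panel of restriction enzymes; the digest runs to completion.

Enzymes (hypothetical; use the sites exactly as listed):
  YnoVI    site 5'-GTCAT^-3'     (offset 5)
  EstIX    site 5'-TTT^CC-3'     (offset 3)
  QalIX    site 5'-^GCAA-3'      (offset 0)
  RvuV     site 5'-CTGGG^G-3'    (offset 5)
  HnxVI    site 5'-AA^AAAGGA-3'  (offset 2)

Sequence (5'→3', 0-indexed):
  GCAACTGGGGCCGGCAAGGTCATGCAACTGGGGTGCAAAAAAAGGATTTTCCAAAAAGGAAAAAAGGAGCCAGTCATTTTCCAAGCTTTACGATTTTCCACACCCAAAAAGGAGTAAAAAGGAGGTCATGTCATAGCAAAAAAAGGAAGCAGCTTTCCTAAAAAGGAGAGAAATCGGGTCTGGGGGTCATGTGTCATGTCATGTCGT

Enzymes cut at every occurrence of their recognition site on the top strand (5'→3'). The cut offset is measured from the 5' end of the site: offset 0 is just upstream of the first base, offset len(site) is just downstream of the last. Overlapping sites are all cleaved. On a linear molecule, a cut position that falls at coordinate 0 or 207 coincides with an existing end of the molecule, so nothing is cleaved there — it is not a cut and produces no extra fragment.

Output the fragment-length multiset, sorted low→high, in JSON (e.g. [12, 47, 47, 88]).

Site scan:
  YnoVI GTCAT/5: at [18, 72, 124, 129, 185, 192, 197] ⇒ [23, 77, 129, 134, 190, 197, 202]
  EstIX TTTCC/3: at [47, 77, 94, 153] ⇒ [50, 80, 97, 156]
  QalIX GCAA/0: at [0, 13, 23, 34, 135] ⇒ [13, 23, 34, 135] (position 0 is a terminus of the linear molecule — no cut)
  RvuV CTGGGG/5: at [4, 27, 179] ⇒ [9, 32, 184]
  HnxVI AAAAAGGA/2: at [38, 52, 60, 105, 115, 139, 159] ⇒ [40, 54, 62, 107, 117, 141, 161]

All cut coordinates (distinct, sorted): [9, 13, 23, 32, 34, 40, 50, 54, 62, 77, 80, 97, 107, 117, 129, 134, 135, 141, 156, 161, 184, 190, 197, 202]

Fragment lengths:
  [0,9): 9 bp
  [9,13): 4 bp
  [13,23): 10 bp
  [23,32): 9 bp
  [32,34): 2 bp
  [34,40): 6 bp
  [40,50): 10 bp
  [50,54): 4 bp
  [54,62): 8 bp
  [62,77): 15 bp
  [77,80): 3 bp
  [80,97): 17 bp
  [97,107): 10 bp
  [107,117): 10 bp
  [117,129): 12 bp
  [129,134): 5 bp
  [134,135): 1 bp
  [135,141): 6 bp
  [141,156): 15 bp
  [156,161): 5 bp
  [161,184): 23 bp
  [184,190): 6 bp
  [190,197): 7 bp
  [197,202): 5 bp
  [202,207): 5 bp

[1,2,3,4,4,5,5,5,5,6,6,6,7,8,9,9,10,10,10,10,12,15,15,17,23]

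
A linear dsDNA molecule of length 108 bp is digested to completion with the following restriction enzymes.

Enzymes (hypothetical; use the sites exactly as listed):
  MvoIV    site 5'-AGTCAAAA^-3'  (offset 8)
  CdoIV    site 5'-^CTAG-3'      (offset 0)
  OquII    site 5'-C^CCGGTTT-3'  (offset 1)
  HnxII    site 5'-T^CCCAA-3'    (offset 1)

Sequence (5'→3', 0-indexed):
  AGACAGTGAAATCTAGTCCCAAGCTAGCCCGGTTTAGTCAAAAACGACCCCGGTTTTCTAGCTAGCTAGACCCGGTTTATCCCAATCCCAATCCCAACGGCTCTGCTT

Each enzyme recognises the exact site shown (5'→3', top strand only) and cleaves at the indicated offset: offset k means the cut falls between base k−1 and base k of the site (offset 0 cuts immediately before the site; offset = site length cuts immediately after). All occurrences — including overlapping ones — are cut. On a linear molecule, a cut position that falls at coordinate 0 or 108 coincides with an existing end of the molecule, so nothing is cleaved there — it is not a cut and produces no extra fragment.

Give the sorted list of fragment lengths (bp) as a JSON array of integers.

[4,4,5,5,6,6,6,6,6,8,9,12,15,16]

Per-enzyme occurrences:
  MvoIV (AGTCAAAA, off=8): starts [35] → cuts [43]
  CdoIV (CTAG, off=0): starts [12, 23, 57, 61, 65] → cuts [12, 23, 57, 61, 65]
  OquII (CCCGGTTT, off=1): starts [27, 48, 70] → cuts [28, 49, 71]
  HnxII (TCCCAA, off=1): starts [16, 79, 85, 91] → cuts [17, 80, 86, 92]

All cut coordinates (distinct, sorted): [12, 17, 23, 28, 43, 49, 57, 61, 65, 71, 80, 86, 92]

Fragments:
  [0,12): 12 bp
  [12,17): 5 bp
  [17,23): 6 bp
  [23,28): 5 bp
  [28,43): 15 bp
  [43,49): 6 bp
  [49,57): 8 bp
  [57,61): 4 bp
  [61,65): 4 bp
  [65,71): 6 bp
  [71,80): 9 bp
  [80,86): 6 bp
  [86,92): 6 bp
  [92,108): 16 bp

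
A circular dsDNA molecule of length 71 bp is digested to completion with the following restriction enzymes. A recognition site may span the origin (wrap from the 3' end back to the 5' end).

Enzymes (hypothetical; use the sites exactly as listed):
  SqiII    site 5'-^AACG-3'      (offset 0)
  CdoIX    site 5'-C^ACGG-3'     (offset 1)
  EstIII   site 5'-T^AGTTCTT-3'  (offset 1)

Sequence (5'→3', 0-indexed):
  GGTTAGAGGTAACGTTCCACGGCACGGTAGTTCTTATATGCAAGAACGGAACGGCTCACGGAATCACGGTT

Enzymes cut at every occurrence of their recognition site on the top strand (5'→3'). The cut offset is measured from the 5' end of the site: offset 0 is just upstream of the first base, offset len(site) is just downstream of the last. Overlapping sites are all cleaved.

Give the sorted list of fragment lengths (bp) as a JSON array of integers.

Site scan:
  SqiII (AACG, off=0): starts [10, 44, 49] → cuts [10, 44, 49]
  CdoIX (CACGG, off=1): starts [17, 22, 56, 64] → cuts [18, 23, 57, 65]
  EstIII (TAGTTCTT, off=1): starts [27] → cuts [28]

Pooled cuts: [10, 18, 23, 28, 44, 49, 57, 65]

Fragments:
  10→18: 8 bp
  18→23: 5 bp
  23→28: 5 bp
  28→44: 16 bp
  44→49: 5 bp
  49→57: 8 bp
  57→65: 8 bp
  65→10 (wrap): 71-65+10 = 16 bp

[5,5,5,8,8,8,16,16]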